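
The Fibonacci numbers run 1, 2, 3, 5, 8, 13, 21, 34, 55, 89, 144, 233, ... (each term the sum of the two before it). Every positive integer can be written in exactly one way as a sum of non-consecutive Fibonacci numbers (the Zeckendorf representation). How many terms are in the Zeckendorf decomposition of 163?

144 ≤ 163 < 233, so take 144; remainder 19
13 ≤ 19 < 21, so take 13; remainder 6
5 ≤ 6 < 8, so take 5; remainder 1
1 ≤ 1 < 2, so take 1; remainder 0
163 = 144 + 13 + 5 + 1, which has 4 terms.

4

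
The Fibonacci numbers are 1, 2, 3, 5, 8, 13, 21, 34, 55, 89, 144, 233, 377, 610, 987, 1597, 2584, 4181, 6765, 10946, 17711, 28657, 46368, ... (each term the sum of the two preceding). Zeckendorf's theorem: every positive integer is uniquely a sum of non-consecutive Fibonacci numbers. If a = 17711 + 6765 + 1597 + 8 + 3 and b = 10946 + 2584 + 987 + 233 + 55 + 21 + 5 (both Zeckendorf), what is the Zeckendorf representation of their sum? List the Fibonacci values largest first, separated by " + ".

28657 + 10946 + 987 + 233 + 89 + 3

The two numbers are 26084 and 14831, so their sum is 40915.
Greedy algorithm:
subtract 28657 from 40915: 12258 remains
subtract 10946 from 12258: 1312 remains
subtract 987 from 1312: 325 remains
subtract 233 from 325: 92 remains
subtract 89 from 92: 3 remains
subtract 3 from 3: 0 remains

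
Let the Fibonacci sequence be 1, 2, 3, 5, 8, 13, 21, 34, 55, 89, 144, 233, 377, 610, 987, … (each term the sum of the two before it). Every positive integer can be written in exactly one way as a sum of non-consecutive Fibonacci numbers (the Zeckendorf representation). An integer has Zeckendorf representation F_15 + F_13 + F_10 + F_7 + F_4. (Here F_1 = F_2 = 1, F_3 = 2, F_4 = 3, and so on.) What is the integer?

914

F_15 + F_13 + F_10 + F_7 + F_4 = 610 + 233 + 55 + 13 + 3 = 914.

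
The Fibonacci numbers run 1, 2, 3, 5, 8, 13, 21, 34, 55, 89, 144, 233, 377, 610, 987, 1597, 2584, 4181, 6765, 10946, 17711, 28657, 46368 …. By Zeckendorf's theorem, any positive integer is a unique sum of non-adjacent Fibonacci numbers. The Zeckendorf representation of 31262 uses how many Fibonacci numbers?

3

28657 ≤ 31262 < 46368, so take 28657; remainder 2605
2584 ≤ 2605 < 4181, so take 2584; remainder 21
21 ≤ 21 < 34, so take 21; remainder 0
31262 = 28657 + 2584 + 21, which has 3 terms.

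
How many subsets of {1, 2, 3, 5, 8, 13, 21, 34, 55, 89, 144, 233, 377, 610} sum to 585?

11

Starting from the Zeckendorf form and repeatedly splitting a term F_k into F_{k−1} + F_{k−2} (when neither is already used) reaches every representation.
585 = 377+144+55+8+1 = 377+144+55+5+3+1 = 377+144+34+21+8+1 = 377+144+34+21+5+3+1 = … (7 more), for 11 in all.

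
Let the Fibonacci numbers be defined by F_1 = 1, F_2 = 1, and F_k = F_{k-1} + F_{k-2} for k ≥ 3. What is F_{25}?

75025

Iterating the recurrence up to F_{20} = 6765 and F_{19} = 4181:
F_{21} = F_{20} + F_{19} = 6765 + 4181 = 10946
F_{22} = F_{21} + F_{20} = 10946 + 6765 = 17711
F_{23} = F_{22} + F_{21} = 17711 + 10946 = 28657
F_{24} = F_{23} + F_{22} = 28657 + 17711 = 46368
F_{25} = F_{24} + F_{23} = 46368 + 28657 = 75025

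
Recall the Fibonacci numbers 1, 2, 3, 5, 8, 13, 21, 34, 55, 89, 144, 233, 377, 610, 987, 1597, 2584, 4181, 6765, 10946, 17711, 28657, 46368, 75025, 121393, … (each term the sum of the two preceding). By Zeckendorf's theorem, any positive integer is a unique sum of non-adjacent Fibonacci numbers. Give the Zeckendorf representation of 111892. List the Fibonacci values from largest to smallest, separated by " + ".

75025 + 28657 + 6765 + 987 + 377 + 55 + 21 + 5

take 75025 (≤ 111892); 111892 − 75025 = 36867
take 28657 (≤ 36867); 36867 − 28657 = 8210
take 6765 (≤ 8210); 8210 − 6765 = 1445
take 987 (≤ 1445); 1445 − 987 = 458
take 377 (≤ 458); 458 − 377 = 81
take 55 (≤ 81); 81 − 55 = 26
take 21 (≤ 26); 26 − 21 = 5
take 5 (≤ 5); 5 − 5 = 0
So 111892 = 75025 + 28657 + 6765 + 987 + 377 + 55 + 21 + 5, with no two terms consecutive in the sequence.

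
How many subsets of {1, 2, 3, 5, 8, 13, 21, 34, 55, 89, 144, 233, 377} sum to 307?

12

307 = 233+55+13+5+1 = 233+55+13+3+2+1 = 233+34+21+13+5+1 = 144+89+55+13+5+1 = … (8 more), for 12 in all.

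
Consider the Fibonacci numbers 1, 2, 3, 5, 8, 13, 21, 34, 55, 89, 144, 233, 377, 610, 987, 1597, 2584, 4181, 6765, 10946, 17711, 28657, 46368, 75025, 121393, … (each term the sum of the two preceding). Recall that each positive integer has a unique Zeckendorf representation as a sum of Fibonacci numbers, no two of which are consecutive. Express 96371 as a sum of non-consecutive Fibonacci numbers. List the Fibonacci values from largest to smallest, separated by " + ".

take 75025 (≤ 96371); 96371 − 75025 = 21346
take 17711 (≤ 21346); 21346 − 17711 = 3635
take 2584 (≤ 3635); 3635 − 2584 = 1051
take 987 (≤ 1051); 1051 − 987 = 64
take 55 (≤ 64); 64 − 55 = 9
take 8 (≤ 9); 9 − 8 = 1
take 1 (≤ 1); 1 − 1 = 0
So 96371 = 75025 + 17711 + 2584 + 987 + 55 + 8 + 1, with no two terms consecutive in the sequence.

75025 + 17711 + 2584 + 987 + 55 + 8 + 1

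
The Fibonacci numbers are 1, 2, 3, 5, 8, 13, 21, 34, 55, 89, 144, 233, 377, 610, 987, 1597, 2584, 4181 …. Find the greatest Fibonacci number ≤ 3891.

2584

2584 ≤ 3891 < 4181, so the largest Fibonacci number not exceeding 3891 is 2584.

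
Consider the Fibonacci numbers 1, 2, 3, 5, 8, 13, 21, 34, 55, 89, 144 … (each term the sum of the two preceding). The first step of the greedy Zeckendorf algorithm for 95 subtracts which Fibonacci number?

89

89 ≤ 95 < 144, so the largest Fibonacci number not exceeding 95 is 89.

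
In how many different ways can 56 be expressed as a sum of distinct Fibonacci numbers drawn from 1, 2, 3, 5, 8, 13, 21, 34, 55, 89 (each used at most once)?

Starting from the Zeckendorf form and repeatedly splitting a term F_k into F_{k−1} + F_{k−2} (when neither is already used) reaches every representation.
56 = 55+1 = 34+21+1 = 34+13+8+1 = … (1 more), for 4 in all.

4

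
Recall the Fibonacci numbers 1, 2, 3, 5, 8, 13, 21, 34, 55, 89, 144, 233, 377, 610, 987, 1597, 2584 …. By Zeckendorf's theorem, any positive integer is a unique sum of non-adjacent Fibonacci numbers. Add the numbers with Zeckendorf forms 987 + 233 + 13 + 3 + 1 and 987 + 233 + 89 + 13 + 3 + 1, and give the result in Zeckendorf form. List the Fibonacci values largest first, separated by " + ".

The two numbers are 1237 and 1326, so their sum is 2563.
2563 − 1597 = 966
966 − 610 = 356
356 − 233 = 123
123 − 89 = 34
34 − 34 = 0

1597 + 610 + 233 + 89 + 34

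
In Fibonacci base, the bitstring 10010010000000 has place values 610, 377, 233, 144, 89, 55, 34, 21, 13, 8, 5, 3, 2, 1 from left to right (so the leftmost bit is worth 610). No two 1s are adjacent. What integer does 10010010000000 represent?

788

Summing the place values of the 1 bits: 610 + 144 + 34 = 788.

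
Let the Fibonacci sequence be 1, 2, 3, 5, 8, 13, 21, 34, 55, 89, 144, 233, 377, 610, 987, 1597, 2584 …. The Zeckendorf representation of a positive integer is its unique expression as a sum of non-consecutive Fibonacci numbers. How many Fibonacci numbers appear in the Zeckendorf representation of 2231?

4

subtract 1597 from 2231: 634 remains
subtract 610 from 634: 24 remains
subtract 21 from 24: 3 remains
subtract 3 from 3: 0 remains
2231 = 1597 + 610 + 21 + 3, which has 4 terms.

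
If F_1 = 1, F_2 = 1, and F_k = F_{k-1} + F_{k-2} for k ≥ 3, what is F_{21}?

10946

Iterating the recurrence up to F_{15} = 610 and F_{14} = 377:
F_{16} = F_{15} + F_{14} = 610 + 377 = 987
F_{17} = F_{16} + F_{15} = 987 + 610 = 1597
F_{18} = F_{17} + F_{16} = 1597 + 987 = 2584
F_{19} = F_{18} + F_{17} = 2584 + 1597 = 4181
F_{20} = F_{19} + F_{18} = 4181 + 2584 = 6765
F_{21} = F_{20} + F_{19} = 6765 + 4181 = 10946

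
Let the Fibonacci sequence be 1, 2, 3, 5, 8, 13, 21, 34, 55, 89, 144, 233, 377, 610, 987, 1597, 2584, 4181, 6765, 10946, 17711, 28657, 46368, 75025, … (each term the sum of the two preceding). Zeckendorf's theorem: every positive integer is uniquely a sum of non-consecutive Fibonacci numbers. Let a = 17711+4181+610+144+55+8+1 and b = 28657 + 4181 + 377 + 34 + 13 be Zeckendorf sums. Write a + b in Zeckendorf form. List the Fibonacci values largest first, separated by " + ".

46368 + 6765 + 2584 + 233 + 21 + 1

The two numbers are 22710 and 33262, so their sum is 55972.
largest Fibonacci ≤ 55972 is 46368; 55972 − 46368 = 9604
largest Fibonacci ≤ 9604 is 6765; 9604 − 6765 = 2839
largest Fibonacci ≤ 2839 is 2584; 2839 − 2584 = 255
largest Fibonacci ≤ 255 is 233; 255 − 233 = 22
largest Fibonacci ≤ 22 is 21; 22 − 21 = 1
largest Fibonacci ≤ 1 is 1; 1 − 1 = 0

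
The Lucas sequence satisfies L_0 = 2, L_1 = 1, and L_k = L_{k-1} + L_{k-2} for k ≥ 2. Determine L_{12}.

322

Iterating the recurrence up to L_{7} = 29 and L_{6} = 18:
L_{8} = L_{7} + L_{6} = 29 + 18 = 47
L_{9} = L_{8} + L_{7} = 47 + 29 = 76
L_{10} = L_{9} + L_{8} = 76 + 47 = 123
L_{11} = L_{10} + L_{9} = 123 + 76 = 199
L_{12} = L_{11} + L_{10} = 199 + 123 = 322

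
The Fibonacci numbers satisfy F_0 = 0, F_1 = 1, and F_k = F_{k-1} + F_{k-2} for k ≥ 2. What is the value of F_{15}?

Iterating the recurrence up to F_{11} = 89 and F_{10} = 55:
F_{12} = F_{11} + F_{10} = 89 + 55 = 144
F_{13} = F_{12} + F_{11} = 144 + 89 = 233
F_{14} = F_{13} + F_{12} = 233 + 144 = 377
F_{15} = F_{14} + F_{13} = 377 + 233 = 610

610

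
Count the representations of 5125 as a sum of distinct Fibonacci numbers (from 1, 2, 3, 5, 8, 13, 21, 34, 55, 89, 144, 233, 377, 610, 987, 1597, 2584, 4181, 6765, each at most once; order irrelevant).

Each representation comes from the Zeckendorf form by replacing some F_k with F_{k−1} + F_{k−2} where possible.
5125 = 4181+610+233+89+8+3+1 = 4181+610+233+55+34+8+3+1 = 2584+1597+610+233+89+8+3+1 = … (13 more), for 16 in all.

16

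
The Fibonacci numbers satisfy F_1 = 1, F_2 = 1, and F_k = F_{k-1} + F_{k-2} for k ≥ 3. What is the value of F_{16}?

Iterating the recurrence up to F_{11} = 89 and F_{10} = 55:
F_{12} = F_{11} + F_{10} = 89 + 55 = 144
F_{13} = F_{12} + F_{11} = 144 + 89 = 233
F_{14} = F_{13} + F_{12} = 233 + 144 = 377
F_{15} = F_{14} + F_{13} = 377 + 233 = 610
F_{16} = F_{15} + F_{14} = 610 + 377 = 987

987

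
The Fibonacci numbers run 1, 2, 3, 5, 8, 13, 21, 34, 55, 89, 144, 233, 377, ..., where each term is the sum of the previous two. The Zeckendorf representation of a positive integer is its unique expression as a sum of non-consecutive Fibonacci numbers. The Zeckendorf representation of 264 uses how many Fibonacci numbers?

264 − 233 = 31
31 − 21 = 10
10 − 8 = 2
2 − 2 = 0
264 = 233 + 21 + 8 + 2, which has 4 terms.

4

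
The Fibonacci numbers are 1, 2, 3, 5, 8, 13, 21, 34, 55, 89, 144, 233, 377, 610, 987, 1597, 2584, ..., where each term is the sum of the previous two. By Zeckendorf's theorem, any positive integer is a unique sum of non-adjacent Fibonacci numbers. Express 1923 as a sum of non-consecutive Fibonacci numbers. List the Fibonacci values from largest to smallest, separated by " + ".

Greedy algorithm:
subtract 1597 from 1923: 326 remains
subtract 233 from 326: 93 remains
subtract 89 from 93: 4 remains
subtract 3 from 4: 1 remains
subtract 1 from 1: 0 remains
So 1923 = 1597 + 233 + 89 + 3 + 1, with no two terms consecutive in the sequence.

1597 + 233 + 89 + 3 + 1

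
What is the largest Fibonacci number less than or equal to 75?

55 ≤ 75 < 89, so the largest Fibonacci number not exceeding 75 is 55.

55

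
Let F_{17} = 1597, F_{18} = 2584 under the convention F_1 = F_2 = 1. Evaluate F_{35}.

9227465

By the addition formula F_{m+n} = F_m F_{n+1} + F_{m−1} F_n with m=18, n=17: F_{35} = 2584·2584 + 1597·1597 = 6677056 + 2550409 = 9227465.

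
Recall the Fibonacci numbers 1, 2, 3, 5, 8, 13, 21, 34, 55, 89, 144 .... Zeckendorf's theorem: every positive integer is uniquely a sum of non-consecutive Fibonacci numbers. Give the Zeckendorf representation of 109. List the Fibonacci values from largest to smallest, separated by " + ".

89 + 13 + 5 + 2

Repeatedly subtract the largest Fibonacci number that fits:
subtract 89 from 109: 20 remains
subtract 13 from 20: 7 remains
subtract 5 from 7: 2 remains
subtract 2 from 2: 0 remains
So 109 = 89 + 13 + 5 + 2, with no two terms consecutive in the sequence.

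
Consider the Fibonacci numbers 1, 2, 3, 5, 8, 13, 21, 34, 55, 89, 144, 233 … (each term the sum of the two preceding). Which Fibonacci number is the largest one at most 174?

144

144 ≤ 174 < 233, so the largest Fibonacci number not exceeding 174 is 144.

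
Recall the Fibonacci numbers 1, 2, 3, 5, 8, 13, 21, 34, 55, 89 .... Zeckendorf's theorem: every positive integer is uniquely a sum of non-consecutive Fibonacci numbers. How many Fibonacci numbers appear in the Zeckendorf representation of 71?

Greedily peel off the largest Fibonacci term at each step:
largest Fibonacci ≤ 71 is 55; 71 − 55 = 16
largest Fibonacci ≤ 16 is 13; 16 − 13 = 3
largest Fibonacci ≤ 3 is 3; 3 − 3 = 0
71 = 55 + 13 + 3, which has 3 terms.

3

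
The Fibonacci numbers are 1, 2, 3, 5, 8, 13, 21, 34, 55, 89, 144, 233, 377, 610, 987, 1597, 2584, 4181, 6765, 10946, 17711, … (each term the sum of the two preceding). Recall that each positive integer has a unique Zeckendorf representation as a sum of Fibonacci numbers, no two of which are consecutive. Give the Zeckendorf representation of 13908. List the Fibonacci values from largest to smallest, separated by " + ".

10946 + 2584 + 377 + 1

Greedily peel off the largest Fibonacci term at each step:
subtract 10946 from 13908: 2962 remains
subtract 2584 from 2962: 378 remains
subtract 377 from 378: 1 remains
subtract 1 from 1: 0 remains
So 13908 = 10946 + 2584 + 377 + 1, with no two terms consecutive in the sequence.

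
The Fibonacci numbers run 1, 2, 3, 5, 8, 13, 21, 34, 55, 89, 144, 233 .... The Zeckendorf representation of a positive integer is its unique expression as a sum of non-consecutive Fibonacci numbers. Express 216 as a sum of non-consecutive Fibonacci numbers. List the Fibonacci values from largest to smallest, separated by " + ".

Greedy algorithm:
take 144 (≤ 216); 216 − 144 = 72
take 55 (≤ 72); 72 − 55 = 17
take 13 (≤ 17); 17 − 13 = 4
take 3 (≤ 4); 4 − 3 = 1
take 1 (≤ 1); 1 − 1 = 0
So 216 = 144 + 55 + 13 + 3 + 1, with no two terms consecutive in the sequence.

144 + 55 + 13 + 3 + 1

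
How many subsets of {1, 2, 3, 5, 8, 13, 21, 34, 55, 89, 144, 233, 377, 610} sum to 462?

462 = 377+55+21+8+1 = 377+55+21+5+3+1 = 233+144+55+21+8+1 = … (6 more), for 9 in all.

9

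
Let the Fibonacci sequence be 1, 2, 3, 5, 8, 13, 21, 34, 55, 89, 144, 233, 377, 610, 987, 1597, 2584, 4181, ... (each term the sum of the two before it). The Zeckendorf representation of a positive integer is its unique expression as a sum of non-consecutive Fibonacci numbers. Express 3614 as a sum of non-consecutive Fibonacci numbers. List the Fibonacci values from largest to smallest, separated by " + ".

2584 + 987 + 34 + 8 + 1

Repeatedly subtract the largest Fibonacci number that fits:
largest Fibonacci ≤ 3614 is 2584; 3614 − 2584 = 1030
largest Fibonacci ≤ 1030 is 987; 1030 − 987 = 43
largest Fibonacci ≤ 43 is 34; 43 − 34 = 9
largest Fibonacci ≤ 9 is 8; 9 − 8 = 1
largest Fibonacci ≤ 1 is 1; 1 − 1 = 0
So 3614 = 2584 + 987 + 34 + 8 + 1, with no two terms consecutive in the sequence.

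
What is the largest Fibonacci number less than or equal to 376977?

317811 ≤ 376977 < 514229, so the largest Fibonacci number not exceeding 376977 is 317811.

317811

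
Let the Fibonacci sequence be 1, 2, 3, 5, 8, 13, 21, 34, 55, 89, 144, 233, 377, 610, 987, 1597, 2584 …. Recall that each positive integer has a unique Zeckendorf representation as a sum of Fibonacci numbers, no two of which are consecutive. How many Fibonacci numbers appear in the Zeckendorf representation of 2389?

6

2389 − 1597 = 792
792 − 610 = 182
182 − 144 = 38
38 − 34 = 4
4 − 3 = 1
1 − 1 = 0
2389 = 1597 + 610 + 144 + 34 + 3 + 1, which has 6 terms.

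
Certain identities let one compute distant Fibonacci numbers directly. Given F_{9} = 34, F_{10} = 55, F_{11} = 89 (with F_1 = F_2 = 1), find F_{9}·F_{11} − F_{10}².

34·89 − 55² = 3026 − 3025 = 1. (Cassini's identity: F_{k−1}F_{k+1} − F_k² = (−1)^k.)

1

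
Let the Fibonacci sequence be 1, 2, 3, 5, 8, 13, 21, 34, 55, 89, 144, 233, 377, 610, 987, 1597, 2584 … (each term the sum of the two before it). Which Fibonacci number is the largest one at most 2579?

1597 ≤ 2579 < 2584, so the largest Fibonacci number not exceeding 2579 is 1597.

1597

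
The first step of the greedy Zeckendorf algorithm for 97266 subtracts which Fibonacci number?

75025

75025 ≤ 97266 < 121393, so the largest Fibonacci number not exceeding 97266 is 75025.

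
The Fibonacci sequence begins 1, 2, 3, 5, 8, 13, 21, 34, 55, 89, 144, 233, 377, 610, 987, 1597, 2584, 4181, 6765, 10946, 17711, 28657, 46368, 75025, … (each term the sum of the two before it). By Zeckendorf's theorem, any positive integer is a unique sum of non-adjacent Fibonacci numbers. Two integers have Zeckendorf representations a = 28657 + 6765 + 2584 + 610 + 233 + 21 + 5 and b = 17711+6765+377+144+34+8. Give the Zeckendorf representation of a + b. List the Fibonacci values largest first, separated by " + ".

46368 + 10946 + 4181 + 1597 + 610 + 144 + 55 + 13

The two numbers are 38875 and 25039, so their sum is 63914.
Repeatedly subtract the largest Fibonacci number that fits:
largest Fibonacci ≤ 63914 is 46368; 63914 − 46368 = 17546
largest Fibonacci ≤ 17546 is 10946; 17546 − 10946 = 6600
largest Fibonacci ≤ 6600 is 4181; 6600 − 4181 = 2419
largest Fibonacci ≤ 2419 is 1597; 2419 − 1597 = 822
largest Fibonacci ≤ 822 is 610; 822 − 610 = 212
largest Fibonacci ≤ 212 is 144; 212 − 144 = 68
largest Fibonacci ≤ 68 is 55; 68 − 55 = 13
largest Fibonacci ≤ 13 is 13; 13 − 13 = 0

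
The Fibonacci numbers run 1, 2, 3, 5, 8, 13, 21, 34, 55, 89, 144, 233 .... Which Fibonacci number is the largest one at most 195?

144

144 ≤ 195 < 233, so the largest Fibonacci number not exceeding 195 is 144.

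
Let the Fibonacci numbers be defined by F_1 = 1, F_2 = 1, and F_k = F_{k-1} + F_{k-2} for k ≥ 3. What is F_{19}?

4181

Iterating the recurrence up to F_{15} = 610 and F_{14} = 377:
F_{16} = F_{15} + F_{14} = 610 + 377 = 987
F_{17} = F_{16} + F_{15} = 987 + 610 = 1597
F_{18} = F_{17} + F_{16} = 1597 + 987 = 2584
F_{19} = F_{18} + F_{17} = 2584 + 1597 = 4181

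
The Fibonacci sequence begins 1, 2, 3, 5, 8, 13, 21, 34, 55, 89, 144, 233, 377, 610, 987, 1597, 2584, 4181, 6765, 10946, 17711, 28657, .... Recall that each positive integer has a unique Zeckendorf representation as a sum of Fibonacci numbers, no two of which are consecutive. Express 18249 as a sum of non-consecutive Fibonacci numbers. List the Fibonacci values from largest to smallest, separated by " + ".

18249: greatest Fibonacci not exceeding it is 17711, leaving 538
538: greatest Fibonacci not exceeding it is 377, leaving 161
161: greatest Fibonacci not exceeding it is 144, leaving 17
17: greatest Fibonacci not exceeding it is 13, leaving 4
4: greatest Fibonacci not exceeding it is 3, leaving 1
1: greatest Fibonacci not exceeding it is 1, leaving 0
So 18249 = 17711 + 377 + 144 + 13 + 3 + 1, with no two terms consecutive in the sequence.

17711 + 377 + 144 + 13 + 3 + 1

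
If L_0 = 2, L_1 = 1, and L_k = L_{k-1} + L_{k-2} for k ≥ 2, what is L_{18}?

Iterating the recurrence up to L_{14} = 843 and L_{13} = 521:
L_{15} = L_{14} + L_{13} = 843 + 521 = 1364
L_{16} = L_{15} + L_{14} = 1364 + 843 = 2207
L_{17} = L_{16} + L_{15} = 2207 + 1364 = 3571
L_{18} = L_{17} + L_{16} = 3571 + 2207 = 5778

5778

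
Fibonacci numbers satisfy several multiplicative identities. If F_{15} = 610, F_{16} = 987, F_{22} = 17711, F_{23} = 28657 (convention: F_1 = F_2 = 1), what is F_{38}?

39088169

By the addition formula F_{m+n} = F_m F_{n+1} + F_{m−1} F_n with m=16, n=22: F_{38} = 987·28657 + 610·17711 = 28284459 + 10803710 = 39088169.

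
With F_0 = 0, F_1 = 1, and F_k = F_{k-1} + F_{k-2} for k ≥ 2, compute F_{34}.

Iterating the recurrence up to F_{27} = 196418 and F_{26} = 121393:
F_{28} = F_{27} + F_{26} = 196418 + 121393 = 317811
F_{29} = F_{28} + F_{27} = 317811 + 196418 = 514229
F_{30} = F_{29} + F_{28} = 514229 + 317811 = 832040
F_{31} = F_{30} + F_{29} = 832040 + 514229 = 1346269
F_{32} = F_{31} + F_{30} = 1346269 + 832040 = 2178309
F_{33} = F_{32} + F_{31} = 2178309 + 1346269 = 3524578
F_{34} = F_{33} + F_{32} = 3524578 + 2178309 = 5702887

5702887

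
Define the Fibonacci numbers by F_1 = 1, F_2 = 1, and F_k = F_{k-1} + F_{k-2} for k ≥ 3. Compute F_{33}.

Iterating the recurrence up to F_{26} = 121393 and F_{25} = 75025:
F_{27} = F_{26} + F_{25} = 121393 + 75025 = 196418
F_{28} = F_{27} + F_{26} = 196418 + 121393 = 317811
F_{29} = F_{28} + F_{27} = 317811 + 196418 = 514229
F_{30} = F_{29} + F_{28} = 514229 + 317811 = 832040
F_{31} = F_{30} + F_{29} = 832040 + 514229 = 1346269
F_{32} = F_{31} + F_{30} = 1346269 + 832040 = 2178309
F_{33} = F_{32} + F_{31} = 2178309 + 1346269 = 3524578

3524578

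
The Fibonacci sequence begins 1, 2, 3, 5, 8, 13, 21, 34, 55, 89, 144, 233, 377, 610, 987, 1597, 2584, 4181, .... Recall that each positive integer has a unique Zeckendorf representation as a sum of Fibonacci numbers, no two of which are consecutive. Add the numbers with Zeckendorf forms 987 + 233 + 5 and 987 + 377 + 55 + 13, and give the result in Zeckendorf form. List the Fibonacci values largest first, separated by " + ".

2584 + 55 + 13 + 5

The two numbers are 1225 and 1432, so their sum is 2657.
Greedily peel off the largest Fibonacci term at each step:
2584 ≤ 2657 < 4181, so take 2584; remainder 73
55 ≤ 73 < 89, so take 55; remainder 18
13 ≤ 18 < 21, so take 13; remainder 5
5 ≤ 5 < 8, so take 5; remainder 0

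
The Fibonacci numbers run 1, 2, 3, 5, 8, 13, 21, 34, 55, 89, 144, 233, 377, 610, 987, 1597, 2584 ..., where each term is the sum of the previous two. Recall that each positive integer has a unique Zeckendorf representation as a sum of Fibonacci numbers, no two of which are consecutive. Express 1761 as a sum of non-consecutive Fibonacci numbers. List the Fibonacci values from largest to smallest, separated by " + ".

1597 + 144 + 13 + 5 + 2

subtract 1597 from 1761: 164 remains
subtract 144 from 164: 20 remains
subtract 13 from 20: 7 remains
subtract 5 from 7: 2 remains
subtract 2 from 2: 0 remains
So 1761 = 1597 + 144 + 13 + 5 + 2, with no two terms consecutive in the sequence.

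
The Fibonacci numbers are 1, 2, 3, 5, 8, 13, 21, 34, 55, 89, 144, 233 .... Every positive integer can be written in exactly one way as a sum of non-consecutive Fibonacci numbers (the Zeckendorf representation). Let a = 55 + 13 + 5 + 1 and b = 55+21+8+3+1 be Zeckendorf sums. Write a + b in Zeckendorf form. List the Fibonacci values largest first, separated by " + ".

144 + 13 + 5

The two numbers are 74 and 88, so their sum is 162.
Repeatedly subtract the largest Fibonacci number that fits:
subtract 144 from 162: 18 remains
subtract 13 from 18: 5 remains
subtract 5 from 5: 0 remains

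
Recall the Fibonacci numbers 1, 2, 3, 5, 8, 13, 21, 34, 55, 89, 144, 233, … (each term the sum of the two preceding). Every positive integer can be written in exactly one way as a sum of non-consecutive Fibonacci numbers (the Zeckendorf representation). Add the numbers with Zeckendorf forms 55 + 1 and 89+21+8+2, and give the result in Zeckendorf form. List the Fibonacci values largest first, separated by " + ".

144 + 21 + 8 + 3

The two numbers are 56 and 120, so their sum is 176.
largest Fibonacci ≤ 176 is 144; 176 − 144 = 32
largest Fibonacci ≤ 32 is 21; 32 − 21 = 11
largest Fibonacci ≤ 11 is 8; 11 − 8 = 3
largest Fibonacci ≤ 3 is 3; 3 − 3 = 0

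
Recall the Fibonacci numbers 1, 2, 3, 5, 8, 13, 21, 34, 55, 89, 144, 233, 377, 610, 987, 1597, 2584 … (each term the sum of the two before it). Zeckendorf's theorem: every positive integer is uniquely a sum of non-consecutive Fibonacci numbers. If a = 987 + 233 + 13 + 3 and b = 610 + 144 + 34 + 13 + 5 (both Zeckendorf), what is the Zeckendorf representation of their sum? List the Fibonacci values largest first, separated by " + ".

The two numbers are 1236 and 806, so their sum is 2042.
Greedy algorithm:
2042: greatest Fibonacci not exceeding it is 1597, leaving 445
445: greatest Fibonacci not exceeding it is 377, leaving 68
68: greatest Fibonacci not exceeding it is 55, leaving 13
13: greatest Fibonacci not exceeding it is 13, leaving 0

1597 + 377 + 55 + 13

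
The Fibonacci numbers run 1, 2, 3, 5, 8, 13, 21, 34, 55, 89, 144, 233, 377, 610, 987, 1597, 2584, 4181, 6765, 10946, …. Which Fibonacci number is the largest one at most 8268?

6765

6765 ≤ 8268 < 10946, so the largest Fibonacci number not exceeding 8268 is 6765.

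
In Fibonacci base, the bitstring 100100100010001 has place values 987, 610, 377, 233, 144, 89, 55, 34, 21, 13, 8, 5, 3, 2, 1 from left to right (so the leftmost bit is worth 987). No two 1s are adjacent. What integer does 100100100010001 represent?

Summing the place values of the 1 bits: 987 + 233 + 55 + 8 + 1 = 1284.

1284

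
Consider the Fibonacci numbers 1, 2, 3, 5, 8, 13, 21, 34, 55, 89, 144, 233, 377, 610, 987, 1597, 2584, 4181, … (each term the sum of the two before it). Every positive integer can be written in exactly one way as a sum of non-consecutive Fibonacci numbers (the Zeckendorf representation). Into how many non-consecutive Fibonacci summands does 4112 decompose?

7

2584 ≤ 4112 < 4181, so take 2584; remainder 1528
987 ≤ 1528 < 1597, so take 987; remainder 541
377 ≤ 541 < 610, so take 377; remainder 164
144 ≤ 164 < 233, so take 144; remainder 20
13 ≤ 20 < 21, so take 13; remainder 7
5 ≤ 7 < 8, so take 5; remainder 2
2 ≤ 2 < 3, so take 2; remainder 0
4112 = 2584 + 987 + 377 + 144 + 13 + 5 + 2, which has 7 terms.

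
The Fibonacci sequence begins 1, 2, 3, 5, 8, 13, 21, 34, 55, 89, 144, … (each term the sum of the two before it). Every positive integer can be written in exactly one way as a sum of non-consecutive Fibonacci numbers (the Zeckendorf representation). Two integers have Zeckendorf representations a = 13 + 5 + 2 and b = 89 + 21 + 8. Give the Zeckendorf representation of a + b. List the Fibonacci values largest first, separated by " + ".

The two numbers are 20 and 118, so their sum is 138.
Greedy algorithm:
138 − 89 = 49
49 − 34 = 15
15 − 13 = 2
2 − 2 = 0

89 + 34 + 13 + 2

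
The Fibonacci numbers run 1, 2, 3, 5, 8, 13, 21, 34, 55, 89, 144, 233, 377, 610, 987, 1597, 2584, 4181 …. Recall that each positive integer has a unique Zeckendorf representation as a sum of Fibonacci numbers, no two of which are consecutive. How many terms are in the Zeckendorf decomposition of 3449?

5

largest Fibonacci ≤ 3449 is 2584; 3449 − 2584 = 865
largest Fibonacci ≤ 865 is 610; 865 − 610 = 255
largest Fibonacci ≤ 255 is 233; 255 − 233 = 22
largest Fibonacci ≤ 22 is 21; 22 − 21 = 1
largest Fibonacci ≤ 1 is 1; 1 − 1 = 0
3449 = 2584 + 610 + 233 + 21 + 1, which has 5 terms.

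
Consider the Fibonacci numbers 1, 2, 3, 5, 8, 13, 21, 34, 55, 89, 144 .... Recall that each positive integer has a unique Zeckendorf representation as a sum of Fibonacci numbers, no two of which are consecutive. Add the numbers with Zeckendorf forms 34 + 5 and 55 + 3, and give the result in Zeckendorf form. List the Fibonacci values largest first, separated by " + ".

89 + 8

The two numbers are 39 and 58, so their sum is 97.
97: greatest Fibonacci not exceeding it is 89, leaving 8
8: greatest Fibonacci not exceeding it is 8, leaving 0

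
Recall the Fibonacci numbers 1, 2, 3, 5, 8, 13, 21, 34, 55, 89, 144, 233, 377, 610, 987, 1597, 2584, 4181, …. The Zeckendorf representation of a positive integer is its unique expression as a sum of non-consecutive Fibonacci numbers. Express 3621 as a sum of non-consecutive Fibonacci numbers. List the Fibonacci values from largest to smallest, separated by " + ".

2584 + 987 + 34 + 13 + 3

Repeatedly subtract the largest Fibonacci number that fits:
take 2584 (≤ 3621); 3621 − 2584 = 1037
take 987 (≤ 1037); 1037 − 987 = 50
take 34 (≤ 50); 50 − 34 = 16
take 13 (≤ 16); 16 − 13 = 3
take 3 (≤ 3); 3 − 3 = 0
So 3621 = 2584 + 987 + 34 + 13 + 3, with no two terms consecutive in the sequence.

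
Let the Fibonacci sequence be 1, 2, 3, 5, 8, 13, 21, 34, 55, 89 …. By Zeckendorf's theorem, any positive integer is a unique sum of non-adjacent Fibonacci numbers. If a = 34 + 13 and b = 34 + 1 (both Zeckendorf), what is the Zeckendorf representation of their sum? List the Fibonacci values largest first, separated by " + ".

The two numbers are 47 and 35, so their sum is 82.
Greedy algorithm:
subtract 55 from 82: 27 remains
subtract 21 from 27: 6 remains
subtract 5 from 6: 1 remains
subtract 1 from 1: 0 remains

55 + 21 + 5 + 1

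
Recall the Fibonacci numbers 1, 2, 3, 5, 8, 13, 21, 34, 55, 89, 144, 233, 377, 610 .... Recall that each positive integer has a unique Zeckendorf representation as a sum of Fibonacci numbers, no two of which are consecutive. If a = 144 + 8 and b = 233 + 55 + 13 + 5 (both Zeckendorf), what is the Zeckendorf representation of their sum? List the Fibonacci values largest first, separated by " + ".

377 + 55 + 21 + 5

The two numbers are 152 and 306, so their sum is 458.
subtract 377 from 458: 81 remains
subtract 55 from 81: 26 remains
subtract 21 from 26: 5 remains
subtract 5 from 5: 0 remains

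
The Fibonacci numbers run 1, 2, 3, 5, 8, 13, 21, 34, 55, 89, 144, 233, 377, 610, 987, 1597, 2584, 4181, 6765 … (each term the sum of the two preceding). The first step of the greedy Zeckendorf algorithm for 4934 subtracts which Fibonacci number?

4181 ≤ 4934 < 6765, so the largest Fibonacci number not exceeding 4934 is 4181.

4181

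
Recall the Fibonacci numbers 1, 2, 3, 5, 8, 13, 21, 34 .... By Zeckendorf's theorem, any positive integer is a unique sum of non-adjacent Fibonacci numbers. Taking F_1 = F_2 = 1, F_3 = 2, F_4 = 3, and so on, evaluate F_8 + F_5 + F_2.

27

F_8 + F_5 + F_2 = 21 + 5 + 1 = 27.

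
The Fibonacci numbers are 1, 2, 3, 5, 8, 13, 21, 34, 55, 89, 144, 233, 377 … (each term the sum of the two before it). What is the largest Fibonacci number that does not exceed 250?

233 ≤ 250 < 377, so the largest Fibonacci number not exceeding 250 is 233.

233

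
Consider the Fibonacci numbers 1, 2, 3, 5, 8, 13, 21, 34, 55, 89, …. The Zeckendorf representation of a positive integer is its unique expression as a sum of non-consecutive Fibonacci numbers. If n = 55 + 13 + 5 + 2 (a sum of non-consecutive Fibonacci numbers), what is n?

55 + 13 + 5 + 2 = 75.

75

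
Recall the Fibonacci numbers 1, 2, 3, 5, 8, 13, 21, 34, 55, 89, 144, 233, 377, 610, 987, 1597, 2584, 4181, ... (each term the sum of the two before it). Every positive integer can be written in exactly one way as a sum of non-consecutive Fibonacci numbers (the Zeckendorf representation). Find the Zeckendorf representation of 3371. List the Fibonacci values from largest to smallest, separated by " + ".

Greedy algorithm:
largest Fibonacci ≤ 3371 is 2584; 3371 − 2584 = 787
largest Fibonacci ≤ 787 is 610; 787 − 610 = 177
largest Fibonacci ≤ 177 is 144; 177 − 144 = 33
largest Fibonacci ≤ 33 is 21; 33 − 21 = 12
largest Fibonacci ≤ 12 is 8; 12 − 8 = 4
largest Fibonacci ≤ 4 is 3; 4 − 3 = 1
largest Fibonacci ≤ 1 is 1; 1 − 1 = 0
So 3371 = 2584 + 610 + 144 + 21 + 8 + 3 + 1, with no two terms consecutive in the sequence.

2584 + 610 + 144 + 21 + 8 + 3 + 1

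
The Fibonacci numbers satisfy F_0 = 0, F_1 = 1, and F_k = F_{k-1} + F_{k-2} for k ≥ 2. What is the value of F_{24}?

46368

Iterating the recurrence up to F_{16} = 987 and F_{15} = 610:
F_{17} = F_{16} + F_{15} = 987 + 610 = 1597
F_{18} = F_{17} + F_{16} = 1597 + 987 = 2584
F_{19} = F_{18} + F_{17} = 2584 + 1597 = 4181
F_{20} = F_{19} + F_{18} = 4181 + 2584 = 6765
F_{21} = F_{20} + F_{19} = 6765 + 4181 = 10946
F_{22} = F_{21} + F_{20} = 10946 + 6765 = 17711
F_{23} = F_{22} + F_{21} = 17711 + 10946 = 28657
F_{24} = F_{23} + F_{22} = 28657 + 17711 = 46368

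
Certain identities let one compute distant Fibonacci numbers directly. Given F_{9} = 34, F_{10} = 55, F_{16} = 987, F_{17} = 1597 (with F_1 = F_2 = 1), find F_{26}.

By the addition formula F_{m+n} = F_m F_{n+1} + F_{m−1} F_n with m=10, n=16: F_{26} = 55·1597 + 34·987 = 87835 + 33558 = 121393.

121393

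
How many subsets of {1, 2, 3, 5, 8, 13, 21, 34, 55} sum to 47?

5

Starting from the Zeckendorf form and repeatedly splitting a term F_k into F_{k−1} + F_{k−2} (when neither is already used) reaches every representation.
47 = 34+13 = 34+8+5 = 34+8+3+2 = 21+13+8+5 = 21+13+8+3+2 — 5 representations.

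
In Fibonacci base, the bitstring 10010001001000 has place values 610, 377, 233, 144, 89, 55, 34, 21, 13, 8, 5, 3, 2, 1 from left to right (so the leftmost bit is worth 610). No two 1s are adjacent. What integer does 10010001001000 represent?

Summing the place values of the 1 bits: 610 + 144 + 21 + 5 = 780.

780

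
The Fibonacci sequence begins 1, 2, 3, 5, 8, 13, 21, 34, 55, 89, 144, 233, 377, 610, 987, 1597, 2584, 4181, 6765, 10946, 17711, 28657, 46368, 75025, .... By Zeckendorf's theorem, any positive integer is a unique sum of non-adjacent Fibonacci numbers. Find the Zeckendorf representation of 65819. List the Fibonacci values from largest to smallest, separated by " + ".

Repeatedly subtract the largest Fibonacci number that fits:
65819: greatest Fibonacci not exceeding it is 46368, leaving 19451
19451: greatest Fibonacci not exceeding it is 17711, leaving 1740
1740: greatest Fibonacci not exceeding it is 1597, leaving 143
143: greatest Fibonacci not exceeding it is 89, leaving 54
54: greatest Fibonacci not exceeding it is 34, leaving 20
20: greatest Fibonacci not exceeding it is 13, leaving 7
7: greatest Fibonacci not exceeding it is 5, leaving 2
2: greatest Fibonacci not exceeding it is 2, leaving 0
So 65819 = 46368 + 17711 + 1597 + 89 + 34 + 13 + 5 + 2, with no two terms consecutive in the sequence.

46368 + 17711 + 1597 + 89 + 34 + 13 + 5 + 2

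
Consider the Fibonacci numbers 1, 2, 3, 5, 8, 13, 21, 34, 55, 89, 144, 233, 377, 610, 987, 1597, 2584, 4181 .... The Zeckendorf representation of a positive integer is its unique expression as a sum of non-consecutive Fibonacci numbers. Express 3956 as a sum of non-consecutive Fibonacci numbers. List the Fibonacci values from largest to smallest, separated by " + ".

largest Fibonacci ≤ 3956 is 2584; 3956 − 2584 = 1372
largest Fibonacci ≤ 1372 is 987; 1372 − 987 = 385
largest Fibonacci ≤ 385 is 377; 385 − 377 = 8
largest Fibonacci ≤ 8 is 8; 8 − 8 = 0
So 3956 = 2584 + 987 + 377 + 8, with no two terms consecutive in the sequence.

2584 + 987 + 377 + 8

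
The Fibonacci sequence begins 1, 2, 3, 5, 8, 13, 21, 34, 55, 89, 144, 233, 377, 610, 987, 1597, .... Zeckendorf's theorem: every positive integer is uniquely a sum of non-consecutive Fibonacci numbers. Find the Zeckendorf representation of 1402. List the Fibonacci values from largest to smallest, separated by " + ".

Greedily peel off the largest Fibonacci term at each step:
take 987 (≤ 1402); 1402 − 987 = 415
take 377 (≤ 415); 415 − 377 = 38
take 34 (≤ 38); 38 − 34 = 4
take 3 (≤ 4); 4 − 3 = 1
take 1 (≤ 1); 1 − 1 = 0
So 1402 = 987 + 377 + 34 + 3 + 1, with no two terms consecutive in the sequence.

987 + 377 + 34 + 3 + 1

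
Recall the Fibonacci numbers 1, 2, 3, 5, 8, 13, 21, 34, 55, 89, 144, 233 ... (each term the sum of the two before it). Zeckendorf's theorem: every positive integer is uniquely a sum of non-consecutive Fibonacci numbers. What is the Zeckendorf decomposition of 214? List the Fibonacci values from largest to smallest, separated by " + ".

subtract 144 from 214: 70 remains
subtract 55 from 70: 15 remains
subtract 13 from 15: 2 remains
subtract 2 from 2: 0 remains
So 214 = 144 + 55 + 13 + 2, with no two terms consecutive in the sequence.

144 + 55 + 13 + 2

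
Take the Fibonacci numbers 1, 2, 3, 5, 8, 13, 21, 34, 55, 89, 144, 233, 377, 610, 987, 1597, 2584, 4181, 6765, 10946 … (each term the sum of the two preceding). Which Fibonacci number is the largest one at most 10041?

6765 ≤ 10041 < 10946, so the largest Fibonacci number not exceeding 10041 is 6765.

6765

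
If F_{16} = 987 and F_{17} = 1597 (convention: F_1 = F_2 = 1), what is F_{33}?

3524578

By F_{2k+1} = F_k² + F_{k+1}²: F_{33} = 987² + 1597² = 974169 + 2550409 = 3524578.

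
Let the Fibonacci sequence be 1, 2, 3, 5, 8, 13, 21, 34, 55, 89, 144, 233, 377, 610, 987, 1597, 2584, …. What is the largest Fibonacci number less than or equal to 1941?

1597

1597 ≤ 1941 < 2584, so the largest Fibonacci number not exceeding 1941 is 1597.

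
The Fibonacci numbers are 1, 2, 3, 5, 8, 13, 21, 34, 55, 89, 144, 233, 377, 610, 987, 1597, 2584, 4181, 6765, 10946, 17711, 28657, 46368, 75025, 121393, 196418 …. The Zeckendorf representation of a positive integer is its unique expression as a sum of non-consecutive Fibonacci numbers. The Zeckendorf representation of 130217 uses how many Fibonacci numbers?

8

Repeatedly subtract the largest Fibonacci number that fits:
largest Fibonacci ≤ 130217 is 121393; 130217 − 121393 = 8824
largest Fibonacci ≤ 8824 is 6765; 8824 − 6765 = 2059
largest Fibonacci ≤ 2059 is 1597; 2059 − 1597 = 462
largest Fibonacci ≤ 462 is 377; 462 − 377 = 85
largest Fibonacci ≤ 85 is 55; 85 − 55 = 30
largest Fibonacci ≤ 30 is 21; 30 − 21 = 9
largest Fibonacci ≤ 9 is 8; 9 − 8 = 1
largest Fibonacci ≤ 1 is 1; 1 − 1 = 0
130217 = 121393 + 6765 + 1597 + 377 + 55 + 21 + 8 + 1, which has 8 terms.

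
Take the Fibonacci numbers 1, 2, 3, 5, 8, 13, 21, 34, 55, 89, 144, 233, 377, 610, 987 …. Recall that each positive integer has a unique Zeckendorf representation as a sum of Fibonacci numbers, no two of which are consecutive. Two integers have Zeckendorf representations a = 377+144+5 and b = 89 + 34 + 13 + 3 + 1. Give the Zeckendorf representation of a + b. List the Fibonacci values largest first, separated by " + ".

610 + 55 + 1

The two numbers are 526 and 140, so their sum is 666.
Repeatedly subtract the largest Fibonacci number that fits:
take 610 (≤ 666); 666 − 610 = 56
take 55 (≤ 56); 56 − 55 = 1
take 1 (≤ 1); 1 − 1 = 0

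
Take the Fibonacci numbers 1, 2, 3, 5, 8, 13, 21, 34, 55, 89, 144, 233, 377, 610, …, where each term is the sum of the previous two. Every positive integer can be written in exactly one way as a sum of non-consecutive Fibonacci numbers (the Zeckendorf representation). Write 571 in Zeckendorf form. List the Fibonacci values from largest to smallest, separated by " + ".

Greedy algorithm:
take 377 (≤ 571); 571 − 377 = 194
take 144 (≤ 194); 194 − 144 = 50
take 34 (≤ 50); 50 − 34 = 16
take 13 (≤ 16); 16 − 13 = 3
take 3 (≤ 3); 3 − 3 = 0
So 571 = 377 + 144 + 34 + 13 + 3, with no two terms consecutive in the sequence.

377 + 144 + 34 + 13 + 3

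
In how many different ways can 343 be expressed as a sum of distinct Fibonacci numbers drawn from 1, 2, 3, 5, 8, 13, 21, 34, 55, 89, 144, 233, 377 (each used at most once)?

12

Starting from the Zeckendorf form and repeatedly splitting a term F_k into F_{k−1} + F_{k−2} (when neither is already used) reaches every representation.
343 = 233+89+21 = 233+89+13+8 = 233+55+34+21 = … (9 more), for 12 in all.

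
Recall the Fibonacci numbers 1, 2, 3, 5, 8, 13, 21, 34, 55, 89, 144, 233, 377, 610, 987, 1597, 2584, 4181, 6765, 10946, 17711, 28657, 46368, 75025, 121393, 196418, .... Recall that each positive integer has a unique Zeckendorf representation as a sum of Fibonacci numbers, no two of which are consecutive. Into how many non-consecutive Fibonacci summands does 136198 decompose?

121393 ≤ 136198 < 196418, so take 121393; remainder 14805
10946 ≤ 14805 < 17711, so take 10946; remainder 3859
2584 ≤ 3859 < 4181, so take 2584; remainder 1275
987 ≤ 1275 < 1597, so take 987; remainder 288
233 ≤ 288 < 377, so take 233; remainder 55
55 ≤ 55 < 89, so take 55; remainder 0
136198 = 121393 + 10946 + 2584 + 987 + 233 + 55, which has 6 terms.

6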